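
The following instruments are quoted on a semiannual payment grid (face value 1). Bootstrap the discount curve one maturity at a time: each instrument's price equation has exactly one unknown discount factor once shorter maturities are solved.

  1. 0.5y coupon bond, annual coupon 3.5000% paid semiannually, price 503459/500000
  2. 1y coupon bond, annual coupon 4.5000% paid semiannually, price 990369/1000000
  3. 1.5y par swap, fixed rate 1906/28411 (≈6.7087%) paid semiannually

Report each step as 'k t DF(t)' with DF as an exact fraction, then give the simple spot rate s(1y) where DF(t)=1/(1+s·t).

step 1 [0.5y] bond c/2=7/400: DF=(503459/500000 − 7/400·(0))/(1+7/400) = 1237/1250 ≈ 0.989600
step 2 [1y] bond c/2=9/400: DF=(990369/1000000 − 9/400·(0.989600))/(1+9/400) = 2367/2500 ≈ 0.946800
step 3 [1.5y] swap r/2=953/28411: DF=(1 − 953/28411·(0.989600+0.946800))/(1+953/28411) = 9047/10000 ≈ 0.904700

1 1/2 1237/1250
2 1 2367/2500
3 3/2 9047/10000
s(1y) = (1/(2367/2500) − 1)/(1) = 133/2367 ≈ 5.6189%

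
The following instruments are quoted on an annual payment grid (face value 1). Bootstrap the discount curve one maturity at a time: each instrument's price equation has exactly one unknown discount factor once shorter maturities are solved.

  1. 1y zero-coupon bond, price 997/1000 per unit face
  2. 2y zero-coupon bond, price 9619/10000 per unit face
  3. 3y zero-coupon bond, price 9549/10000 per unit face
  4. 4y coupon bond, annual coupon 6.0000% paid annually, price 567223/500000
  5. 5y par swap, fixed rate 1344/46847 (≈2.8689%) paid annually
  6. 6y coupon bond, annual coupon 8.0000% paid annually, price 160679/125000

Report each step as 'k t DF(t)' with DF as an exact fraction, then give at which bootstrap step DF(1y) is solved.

1 1 997/1000
2 2 9619/10000
3 3 9549/10000
4 4 9053/10000
5 5 541/625
6 6 527/625
DF(1y) is solved at step 1

step 1 [1y] zero: DF = P = 997/1000 ≈ 0.997000
step 2 [2y] zero: DF = P = 9619/10000 ≈ 0.961900
step 3 [3y] zero: DF = P = 9549/10000 ≈ 0.954900
step 4 [4y] bond c/1=3/50: DF=(567223/500000 − 3/50·(0.997000+0.961900+0.954900))/(1+3/50) = 9053/10000 ≈ 0.905300
step 5 [5y] swap r/1=1344/46847: DF=(1 − 1344/46847·(0.997000+0.961900+0.954900+0.905300))/(1+1344/46847) = 541/625 ≈ 0.865600
step 6 [6y] bond c/1=2/25: DF=(160679/125000 − 2/25·(0.997000+0.961900+0.954900+0.905300+0.865600))/(1+2/25) = 527/625 ≈ 0.843200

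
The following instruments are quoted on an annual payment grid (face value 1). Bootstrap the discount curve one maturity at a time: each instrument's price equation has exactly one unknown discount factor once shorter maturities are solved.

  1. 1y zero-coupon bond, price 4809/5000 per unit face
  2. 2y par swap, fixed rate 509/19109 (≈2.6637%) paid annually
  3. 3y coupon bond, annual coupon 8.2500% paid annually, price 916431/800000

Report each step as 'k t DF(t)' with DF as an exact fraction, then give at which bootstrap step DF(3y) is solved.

1 1 4809/5000
2 2 9491/10000
3 3 4563/5000
DF(3y) is solved at step 3

step 1 [1y] zero: DF = P = 4809/5000 ≈ 0.961800
step 2 [2y] swap r/1=509/19109: DF=(1 − 509/19109·(0.961800))/(1+509/19109) = 9491/10000 ≈ 0.949100
step 3 [3y] bond c/1=33/400: DF=(916431/800000 − 33/400·(0.961800+0.949100))/(1+33/400) = 4563/5000 ≈ 0.912600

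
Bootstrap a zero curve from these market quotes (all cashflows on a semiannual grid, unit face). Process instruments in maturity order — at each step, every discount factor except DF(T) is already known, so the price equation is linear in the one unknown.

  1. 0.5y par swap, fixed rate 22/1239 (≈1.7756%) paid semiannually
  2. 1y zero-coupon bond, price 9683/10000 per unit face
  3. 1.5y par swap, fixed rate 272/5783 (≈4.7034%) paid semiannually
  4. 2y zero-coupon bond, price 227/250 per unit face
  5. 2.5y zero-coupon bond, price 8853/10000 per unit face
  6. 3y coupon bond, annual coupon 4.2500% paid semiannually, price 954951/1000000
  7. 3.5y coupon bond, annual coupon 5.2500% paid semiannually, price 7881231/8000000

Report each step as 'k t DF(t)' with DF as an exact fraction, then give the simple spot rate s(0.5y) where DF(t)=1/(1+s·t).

1 1/2 1239/1250
2 1 9683/10000
3 3/2 233/250
4 2 227/250
5 5/2 8853/10000
6 3 1047/1250
7 7/2 8187/10000
s(0.5y) = (1/(1239/1250) − 1)/(1/2) = 22/1239 ≈ 1.7756%

step 1 [0.5y] swap r/2=11/1239: DF=(1 − 11/1239·(0))/(1+11/1239) = 1239/1250 ≈ 0.991200
step 2 [1y] zero: DF = P = 9683/10000 ≈ 0.968300
step 3 [1.5y] swap r/2=136/5783: DF=(1 − 136/5783·(0.991200+0.968300))/(1+136/5783) = 233/250 ≈ 0.932000
step 4 [2y] zero: DF = P = 227/250 ≈ 0.908000
step 5 [2.5y] zero: DF = P = 8853/10000 ≈ 0.885300
step 6 [3y] bond c/2=17/800: DF=(954951/1000000 − 17/800·(0.991200+0.968300+0.932000+0.908000+0.885300))/(1+17/800) = 1047/1250 ≈ 0.837600
step 7 [3.5y] bond c/2=21/800: DF=(7881231/8000000 − 21/800·(0.991200+0.968300+0.932000+0.908000+0.885300+0.837600))/(1+21/800) = 8187/10000 ≈ 0.818700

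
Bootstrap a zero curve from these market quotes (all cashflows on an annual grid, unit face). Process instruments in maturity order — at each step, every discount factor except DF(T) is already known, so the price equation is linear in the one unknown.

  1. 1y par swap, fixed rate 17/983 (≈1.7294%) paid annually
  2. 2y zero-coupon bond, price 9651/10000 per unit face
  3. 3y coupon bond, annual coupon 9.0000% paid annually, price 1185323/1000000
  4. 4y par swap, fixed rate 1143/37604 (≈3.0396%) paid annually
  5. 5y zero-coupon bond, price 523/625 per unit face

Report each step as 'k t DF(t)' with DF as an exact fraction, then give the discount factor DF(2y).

1 1 983/1000
2 2 9651/10000
3 3 4633/5000
4 4 8857/10000
5 5 523/625
DF(2y) = 9651/10000 ≈ 0.965100

step 1 [1y] swap r/1=17/983: DF=(1 − 17/983·(0))/(1+17/983) = 983/1000 ≈ 0.983000
step 2 [2y] zero: DF = P = 9651/10000 ≈ 0.965100
step 3 [3y] bond c/1=9/100: DF=(1185323/1000000 − 9/100·(0.983000+0.965100))/(1+9/100) = 4633/5000 ≈ 0.926600
step 4 [4y] swap r/1=1143/37604: DF=(1 − 1143/37604·(0.983000+0.965100+0.926600))/(1+1143/37604) = 8857/10000 ≈ 0.885700
step 5 [5y] zero: DF = P = 523/625 ≈ 0.836800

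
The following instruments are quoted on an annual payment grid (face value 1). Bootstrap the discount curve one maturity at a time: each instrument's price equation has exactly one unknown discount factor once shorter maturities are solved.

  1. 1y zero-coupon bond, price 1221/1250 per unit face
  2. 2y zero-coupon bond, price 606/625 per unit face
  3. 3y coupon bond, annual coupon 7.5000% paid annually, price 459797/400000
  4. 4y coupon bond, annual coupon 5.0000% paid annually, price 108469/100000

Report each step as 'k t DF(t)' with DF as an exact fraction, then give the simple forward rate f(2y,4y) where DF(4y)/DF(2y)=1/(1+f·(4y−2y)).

1 1 1221/1250
2 2 606/625
3 3 1867/2000
4 4 8959/10000
f(2y,4y) = ((606/625)/(8959/10000) − 1)/(2) = 737/17918 ≈ 4.1132%

step 1 [1y] zero: DF = P = 1221/1250 ≈ 0.976800
step 2 [2y] zero: DF = P = 606/625 ≈ 0.969600
step 3 [3y] bond c/1=3/40: DF=(459797/400000 − 3/40·(0.976800+0.969600))/(1+3/40) = 1867/2000 ≈ 0.933500
step 4 [4y] bond c/1=1/20: DF=(108469/100000 − 1/20·(0.976800+0.969600+0.933500))/(1+1/20) = 8959/10000 ≈ 0.895900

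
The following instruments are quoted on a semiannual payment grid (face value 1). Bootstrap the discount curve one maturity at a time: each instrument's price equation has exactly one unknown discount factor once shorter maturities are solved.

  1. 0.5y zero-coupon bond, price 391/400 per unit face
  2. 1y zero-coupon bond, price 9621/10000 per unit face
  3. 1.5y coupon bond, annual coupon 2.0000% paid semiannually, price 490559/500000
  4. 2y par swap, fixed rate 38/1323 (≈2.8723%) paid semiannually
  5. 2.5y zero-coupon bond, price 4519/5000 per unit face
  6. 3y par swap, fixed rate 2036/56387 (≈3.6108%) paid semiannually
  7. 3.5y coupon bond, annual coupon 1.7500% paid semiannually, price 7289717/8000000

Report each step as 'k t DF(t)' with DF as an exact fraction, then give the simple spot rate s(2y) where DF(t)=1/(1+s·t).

step 1 [0.5y] zero: DF = P = 391/400 ≈ 0.977500
step 2 [1y] zero: DF = P = 9621/10000 ≈ 0.962100
step 3 [1.5y] bond c/2=1/100: DF=(490559/500000 − 1/100·(0.977500+0.962100))/(1+1/100) = 4761/5000 ≈ 0.952200
step 4 [2y] swap r/2=19/1323: DF=(1 − 19/1323·(0.977500+0.962100+0.952200))/(1+19/1323) = 9449/10000 ≈ 0.944900
step 5 [2.5y] zero: DF = P = 4519/5000 ≈ 0.903800
step 6 [3y] swap r/2=1018/56387: DF=(1 − 1018/56387·(0.977500+0.962100+0.952200+0.944900+0.903800))/(1+1018/56387) = 4491/5000 ≈ 0.898200
step 7 [3.5y] bond c/2=7/800: DF=(7289717/8000000 − 7/800·(0.977500+0.962100+0.952200+0.944900+0.903800+0.898200))/(1+7/800) = 534/625 ≈ 0.854400

1 1/2 391/400
2 1 9621/10000
3 3/2 4761/5000
4 2 9449/10000
5 5/2 4519/5000
6 3 4491/5000
7 7/2 534/625
s(2y) = (1/(9449/10000) − 1)/(2) = 551/18898 ≈ 2.9157%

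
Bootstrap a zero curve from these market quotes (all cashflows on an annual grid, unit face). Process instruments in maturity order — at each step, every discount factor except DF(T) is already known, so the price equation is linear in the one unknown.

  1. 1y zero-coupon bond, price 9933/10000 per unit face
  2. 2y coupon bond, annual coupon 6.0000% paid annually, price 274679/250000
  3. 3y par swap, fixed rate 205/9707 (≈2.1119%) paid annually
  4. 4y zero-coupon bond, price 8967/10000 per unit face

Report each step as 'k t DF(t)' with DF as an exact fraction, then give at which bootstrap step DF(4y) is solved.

1 1 9933/10000
2 2 9803/10000
3 3 1877/2000
4 4 8967/10000
DF(4y) is solved at step 4

step 1 [1y] zero: DF = P = 9933/10000 ≈ 0.993300
step 2 [2y] bond c/1=3/50: DF=(274679/250000 − 3/50·(0.993300))/(1+3/50) = 9803/10000 ≈ 0.980300
step 3 [3y] swap r/1=205/9707: DF=(1 − 205/9707·(0.993300+0.980300))/(1+205/9707) = 1877/2000 ≈ 0.938500
step 4 [4y] zero: DF = P = 8967/10000 ≈ 0.896700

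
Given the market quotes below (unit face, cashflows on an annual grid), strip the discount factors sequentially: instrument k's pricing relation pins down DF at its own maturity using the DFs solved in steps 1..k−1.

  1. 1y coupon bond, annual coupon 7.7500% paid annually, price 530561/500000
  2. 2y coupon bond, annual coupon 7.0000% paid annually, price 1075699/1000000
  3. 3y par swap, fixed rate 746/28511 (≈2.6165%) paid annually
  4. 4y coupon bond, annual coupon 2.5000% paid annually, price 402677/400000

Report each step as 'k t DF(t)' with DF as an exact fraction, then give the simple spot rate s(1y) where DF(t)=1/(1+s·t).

step 1 [1y] bond c/1=31/400: DF=(530561/500000 − 31/400·(0))/(1+31/400) = 1231/1250 ≈ 0.984800
step 2 [2y] bond c/1=7/100: DF=(1075699/1000000 − 7/100·(0.984800))/(1+7/100) = 9409/10000 ≈ 0.940900
step 3 [3y] swap r/1=746/28511: DF=(1 − 746/28511·(0.984800+0.940900))/(1+746/28511) = 4627/5000 ≈ 0.925400
step 4 [4y] bond c/1=1/40: DF=(402677/400000 − 1/40·(0.984800+0.940900+0.925400))/(1+1/40) = 4563/5000 ≈ 0.912600

1 1 1231/1250
2 2 9409/10000
3 3 4627/5000
4 4 4563/5000
s(1y) = (1/(1231/1250) − 1)/(1) = 19/1231 ≈ 1.5435%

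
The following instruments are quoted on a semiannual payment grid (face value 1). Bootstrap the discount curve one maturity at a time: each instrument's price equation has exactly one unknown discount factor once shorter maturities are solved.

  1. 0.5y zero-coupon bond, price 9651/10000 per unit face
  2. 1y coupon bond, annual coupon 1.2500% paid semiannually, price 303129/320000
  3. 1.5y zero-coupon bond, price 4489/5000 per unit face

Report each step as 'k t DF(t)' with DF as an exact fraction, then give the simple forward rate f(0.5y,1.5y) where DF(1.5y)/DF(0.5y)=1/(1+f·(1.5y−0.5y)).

1 1/2 9651/10000
2 1 4677/5000
3 3/2 4489/5000
f(0.5y,1.5y) = ((9651/10000)/(4489/5000) − 1)/(1) = 673/8978 ≈ 7.4961%

step 1 [0.5y] zero: DF = P = 9651/10000 ≈ 0.965100
step 2 [1y] bond c/2=1/160: DF=(303129/320000 − 1/160·(0.965100))/(1+1/160) = 4677/5000 ≈ 0.935400
step 3 [1.5y] zero: DF = P = 4489/5000 ≈ 0.897800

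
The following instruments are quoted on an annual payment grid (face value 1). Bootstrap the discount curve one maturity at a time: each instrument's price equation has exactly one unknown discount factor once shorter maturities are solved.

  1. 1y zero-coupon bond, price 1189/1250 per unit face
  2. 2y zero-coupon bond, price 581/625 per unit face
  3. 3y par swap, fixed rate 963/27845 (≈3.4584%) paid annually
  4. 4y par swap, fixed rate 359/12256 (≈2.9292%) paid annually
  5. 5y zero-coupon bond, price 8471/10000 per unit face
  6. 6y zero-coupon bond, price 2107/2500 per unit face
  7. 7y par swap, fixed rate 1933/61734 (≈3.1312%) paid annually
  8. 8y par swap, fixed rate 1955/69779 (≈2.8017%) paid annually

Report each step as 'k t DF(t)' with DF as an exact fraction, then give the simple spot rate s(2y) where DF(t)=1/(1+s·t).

step 1 [1y] zero: DF = P = 1189/1250 ≈ 0.951200
step 2 [2y] zero: DF = P = 581/625 ≈ 0.929600
step 3 [3y] swap r/1=963/27845: DF=(1 − 963/27845·(0.951200+0.929600))/(1+963/27845) = 9037/10000 ≈ 0.903700
step 4 [4y] swap r/1=359/12256: DF=(1 − 359/12256·(0.951200+0.929600+0.903700))/(1+359/12256) = 8923/10000 ≈ 0.892300
step 5 [5y] zero: DF = P = 8471/10000 ≈ 0.847100
step 6 [6y] zero: DF = P = 2107/2500 ≈ 0.842800
step 7 [7y] swap r/1=1933/61734: DF=(1 − 1933/61734·(0.951200+0.929600+0.903700+0.892300+0.847100+0.842800))/(1+1933/61734) = 8067/10000 ≈ 0.806700
step 8 [8y] swap r/1=1955/69779: DF=(1 − 1955/69779·(0.951200+0.929600+0.903700+0.892300+0.847100+0.842800+0.806700))/(1+1955/69779) = 1609/2000 ≈ 0.804500

1 1 1189/1250
2 2 581/625
3 3 9037/10000
4 4 8923/10000
5 5 8471/10000
6 6 2107/2500
7 7 8067/10000
8 8 1609/2000
s(2y) = (1/(581/625) − 1)/(2) = 22/581 ≈ 3.7866%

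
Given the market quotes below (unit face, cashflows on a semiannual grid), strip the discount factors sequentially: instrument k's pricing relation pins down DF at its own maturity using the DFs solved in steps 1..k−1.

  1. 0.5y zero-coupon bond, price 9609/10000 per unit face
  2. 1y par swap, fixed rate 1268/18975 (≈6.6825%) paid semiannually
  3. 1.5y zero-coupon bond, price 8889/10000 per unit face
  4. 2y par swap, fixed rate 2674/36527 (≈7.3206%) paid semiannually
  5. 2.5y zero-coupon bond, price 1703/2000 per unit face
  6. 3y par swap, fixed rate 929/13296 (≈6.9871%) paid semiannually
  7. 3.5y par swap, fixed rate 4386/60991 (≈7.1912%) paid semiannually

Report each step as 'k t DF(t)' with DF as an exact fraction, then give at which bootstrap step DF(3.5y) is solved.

step 1 [0.5y] zero: DF = P = 9609/10000 ≈ 0.960900
step 2 [1y] swap r/2=634/18975: DF=(1 − 634/18975·(0.960900))/(1+634/18975) = 4683/5000 ≈ 0.936600
step 3 [1.5y] zero: DF = P = 8889/10000 ≈ 0.888900
step 4 [2y] swap r/2=1337/36527: DF=(1 − 1337/36527·(0.960900+0.936600+0.888900))/(1+1337/36527) = 8663/10000 ≈ 0.866300
step 5 [2.5y] zero: DF = P = 1703/2000 ≈ 0.851500
step 6 [3y] swap r/2=929/26592: DF=(1 − 929/26592·(0.960900+0.936600+0.888900+0.866300+0.851500))/(1+929/26592) = 4071/5000 ≈ 0.814200
step 7 [3.5y] swap r/2=2193/60991: DF=(1 − 2193/60991·(0.960900+0.936600+0.888900+0.866300+0.851500+0.814200))/(1+2193/60991) = 7807/10000 ≈ 0.780700

1 1/2 9609/10000
2 1 4683/5000
3 3/2 8889/10000
4 2 8663/10000
5 5/2 1703/2000
6 3 4071/5000
7 7/2 7807/10000
DF(3.5y) is solved at step 7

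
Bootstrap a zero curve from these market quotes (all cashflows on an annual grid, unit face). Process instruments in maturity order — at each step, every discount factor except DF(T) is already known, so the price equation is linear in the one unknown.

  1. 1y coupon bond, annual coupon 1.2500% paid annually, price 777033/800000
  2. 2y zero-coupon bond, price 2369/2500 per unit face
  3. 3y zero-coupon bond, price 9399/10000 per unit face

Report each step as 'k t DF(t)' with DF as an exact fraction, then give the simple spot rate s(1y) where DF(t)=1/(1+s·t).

step 1 [1y] bond c/1=1/80: DF=(777033/800000 − 1/80·(0))/(1+1/80) = 9593/10000 ≈ 0.959300
step 2 [2y] zero: DF = P = 2369/2500 ≈ 0.947600
step 3 [3y] zero: DF = P = 9399/10000 ≈ 0.939900

1 1 9593/10000
2 2 2369/2500
3 3 9399/10000
s(1y) = (1/(9593/10000) − 1)/(1) = 407/9593 ≈ 4.2427%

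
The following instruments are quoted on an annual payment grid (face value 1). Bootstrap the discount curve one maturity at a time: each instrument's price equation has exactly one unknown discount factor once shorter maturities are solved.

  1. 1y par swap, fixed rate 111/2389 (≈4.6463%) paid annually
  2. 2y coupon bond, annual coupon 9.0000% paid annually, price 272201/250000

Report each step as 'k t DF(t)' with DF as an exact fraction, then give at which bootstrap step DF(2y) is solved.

1 1 2389/2500
2 2 23/25
DF(2y) is solved at step 2

step 1 [1y] swap r/1=111/2389: DF=(1 − 111/2389·(0))/(1+111/2389) = 2389/2500 ≈ 0.955600
step 2 [2y] bond c/1=9/100: DF=(272201/250000 − 9/100·(0.955600))/(1+9/100) = 23/25 ≈ 0.920000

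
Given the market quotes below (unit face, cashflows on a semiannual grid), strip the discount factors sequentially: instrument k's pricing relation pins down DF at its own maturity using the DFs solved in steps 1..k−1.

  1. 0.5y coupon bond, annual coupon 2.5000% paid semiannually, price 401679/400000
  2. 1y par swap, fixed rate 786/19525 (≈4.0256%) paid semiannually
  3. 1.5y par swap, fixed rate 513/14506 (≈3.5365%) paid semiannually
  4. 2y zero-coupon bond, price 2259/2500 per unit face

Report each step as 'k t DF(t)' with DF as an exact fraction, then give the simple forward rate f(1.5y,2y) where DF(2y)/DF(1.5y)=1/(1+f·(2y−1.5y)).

step 1 [0.5y] bond c/2=1/80: DF=(401679/400000 − 1/80·(0))/(1+1/80) = 4959/5000 ≈ 0.991800
step 2 [1y] swap r/2=393/19525: DF=(1 − 393/19525·(0.991800))/(1+393/19525) = 9607/10000 ≈ 0.960700
step 3 [1.5y] swap r/2=513/29012: DF=(1 − 513/29012·(0.991800+0.960700))/(1+513/29012) = 9487/10000 ≈ 0.948700
step 4 [2y] zero: DF = P = 2259/2500 ≈ 0.903600

1 1/2 4959/5000
2 1 9607/10000
3 3/2 9487/10000
4 2 2259/2500
f(1.5y,2y) = ((9487/10000)/(2259/2500) − 1)/(1/2) = 451/4518 ≈ 9.9823%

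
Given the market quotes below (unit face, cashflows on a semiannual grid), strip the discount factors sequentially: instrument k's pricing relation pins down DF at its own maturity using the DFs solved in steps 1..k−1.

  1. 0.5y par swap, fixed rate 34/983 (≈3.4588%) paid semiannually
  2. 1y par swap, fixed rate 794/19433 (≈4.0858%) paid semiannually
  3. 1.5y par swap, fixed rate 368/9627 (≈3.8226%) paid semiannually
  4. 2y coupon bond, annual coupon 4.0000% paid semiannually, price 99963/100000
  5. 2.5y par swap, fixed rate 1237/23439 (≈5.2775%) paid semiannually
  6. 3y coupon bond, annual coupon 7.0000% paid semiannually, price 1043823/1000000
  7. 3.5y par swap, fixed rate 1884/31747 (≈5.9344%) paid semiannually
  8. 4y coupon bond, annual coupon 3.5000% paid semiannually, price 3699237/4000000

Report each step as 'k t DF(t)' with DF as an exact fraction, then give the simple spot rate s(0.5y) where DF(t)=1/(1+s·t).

1 1/2 983/1000
2 1 9603/10000
3 3/2 1181/1250
4 2 4617/5000
5 5/2 8763/10000
6 3 17/20
7 7/2 2029/2500
8 4 7997/10000
s(0.5y) = (1/(983/1000) − 1)/(1/2) = 34/983 ≈ 3.4588%

step 1 [0.5y] swap r/2=17/983: DF=(1 − 17/983·(0))/(1+17/983) = 983/1000 ≈ 0.983000
step 2 [1y] swap r/2=397/19433: DF=(1 − 397/19433·(0.983000))/(1+397/19433) = 9603/10000 ≈ 0.960300
step 3 [1.5y] swap r/2=184/9627: DF=(1 − 184/9627·(0.983000+0.960300))/(1+184/9627) = 1181/1250 ≈ 0.944800
step 4 [2y] bond c/2=1/50: DF=(99963/100000 − 1/50·(0.983000+0.960300+0.944800))/(1+1/50) = 4617/5000 ≈ 0.923400
step 5 [2.5y] swap r/2=1237/46878: DF=(1 − 1237/46878·(0.983000+0.960300+0.944800+0.923400))/(1+1237/46878) = 8763/10000 ≈ 0.876300
step 6 [3y] bond c/2=7/200: DF=(1043823/1000000 − 7/200·(0.983000+0.960300+0.944800+0.923400+0.876300))/(1+7/200) = 17/20 ≈ 0.850000
step 7 [3.5y] swap r/2=942/31747: DF=(1 − 942/31747·(0.983000+0.960300+0.944800+0.923400+0.876300+0.850000))/(1+942/31747) = 2029/2500 ≈ 0.811600
step 8 [4y] bond c/2=7/400: DF=(3699237/4000000 − 7/400·(0.983000+0.960300+0.944800+0.923400+0.876300+0.850000+0.811600))/(1+7/400) = 7997/10000 ≈ 0.799700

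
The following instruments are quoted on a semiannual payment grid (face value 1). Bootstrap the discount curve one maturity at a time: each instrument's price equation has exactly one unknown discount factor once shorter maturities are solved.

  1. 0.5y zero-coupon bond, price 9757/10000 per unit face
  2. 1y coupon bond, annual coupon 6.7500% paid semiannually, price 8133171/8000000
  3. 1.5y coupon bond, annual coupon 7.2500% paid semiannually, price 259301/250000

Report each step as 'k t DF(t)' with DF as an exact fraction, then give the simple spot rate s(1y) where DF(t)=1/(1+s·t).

1 1/2 9757/10000
2 1 2379/2500
3 3/2 1867/2000
s(1y) = (1/(2379/2500) − 1)/(1) = 121/2379 ≈ 5.0862%

step 1 [0.5y] zero: DF = P = 9757/10000 ≈ 0.975700
step 2 [1y] bond c/2=27/800: DF=(8133171/8000000 − 27/800·(0.975700))/(1+27/800) = 2379/2500 ≈ 0.951600
step 3 [1.5y] bond c/2=29/800: DF=(259301/250000 − 29/800·(0.975700+0.951600))/(1+29/800) = 1867/2000 ≈ 0.933500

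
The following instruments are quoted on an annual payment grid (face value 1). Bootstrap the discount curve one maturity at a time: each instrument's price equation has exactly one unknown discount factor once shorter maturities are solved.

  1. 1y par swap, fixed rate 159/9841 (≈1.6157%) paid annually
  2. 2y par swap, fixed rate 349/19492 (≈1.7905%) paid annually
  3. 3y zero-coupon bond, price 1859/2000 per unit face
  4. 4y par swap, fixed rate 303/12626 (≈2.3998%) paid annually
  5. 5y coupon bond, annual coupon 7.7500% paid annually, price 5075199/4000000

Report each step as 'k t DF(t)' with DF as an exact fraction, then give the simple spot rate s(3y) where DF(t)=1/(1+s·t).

1 1 9841/10000
2 2 9651/10000
3 3 1859/2000
4 4 9091/10000
5 5 9051/10000
s(3y) = (1/(1859/2000) − 1)/(3) = 47/1859 ≈ 2.5282%

step 1 [1y] swap r/1=159/9841: DF=(1 − 159/9841·(0))/(1+159/9841) = 9841/10000 ≈ 0.984100
step 2 [2y] swap r/1=349/19492: DF=(1 − 349/19492·(0.984100))/(1+349/19492) = 9651/10000 ≈ 0.965100
step 3 [3y] zero: DF = P = 1859/2000 ≈ 0.929500
step 4 [4y] swap r/1=303/12626: DF=(1 − 303/12626·(0.984100+0.965100+0.929500))/(1+303/12626) = 9091/10000 ≈ 0.909100
step 5 [5y] bond c/1=31/400: DF=(5075199/4000000 − 31/400·(0.984100+0.965100+0.929500+0.909100))/(1+31/400) = 9051/10000 ≈ 0.905100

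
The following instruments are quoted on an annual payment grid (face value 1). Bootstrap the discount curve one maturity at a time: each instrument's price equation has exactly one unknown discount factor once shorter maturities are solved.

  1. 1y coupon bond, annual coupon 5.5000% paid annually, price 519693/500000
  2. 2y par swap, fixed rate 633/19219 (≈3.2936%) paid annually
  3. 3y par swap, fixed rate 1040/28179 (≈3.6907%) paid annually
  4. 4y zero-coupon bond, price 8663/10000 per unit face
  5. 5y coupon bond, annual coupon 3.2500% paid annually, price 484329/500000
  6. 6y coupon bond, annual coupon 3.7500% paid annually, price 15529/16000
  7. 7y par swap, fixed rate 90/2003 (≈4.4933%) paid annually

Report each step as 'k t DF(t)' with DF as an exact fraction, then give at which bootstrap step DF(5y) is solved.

1 1 2463/2500
2 2 9367/10000
3 3 112/125
4 4 8663/10000
5 5 4111/5000
6 6 3863/5000
7 7 73/100
DF(5y) is solved at step 5

step 1 [1y] bond c/1=11/200: DF=(519693/500000 − 11/200·(0))/(1+11/200) = 2463/2500 ≈ 0.985200
step 2 [2y] swap r/1=633/19219: DF=(1 − 633/19219·(0.985200))/(1+633/19219) = 9367/10000 ≈ 0.936700
step 3 [3y] swap r/1=1040/28179: DF=(1 − 1040/28179·(0.985200+0.936700))/(1+1040/28179) = 112/125 ≈ 0.896000
step 4 [4y] zero: DF = P = 8663/10000 ≈ 0.866300
step 5 [5y] bond c/1=13/400: DF=(484329/500000 − 13/400·(0.985200+0.936700+0.896000+0.866300))/(1+13/400) = 4111/5000 ≈ 0.822200
step 6 [6y] bond c/1=3/80: DF=(15529/16000 − 3/80·(0.985200+0.936700+0.896000+0.866300+0.822200))/(1+3/80) = 3863/5000 ≈ 0.772600
step 7 [7y] swap r/1=90/2003: DF=(1 − 90/2003·(0.985200+0.936700+0.896000+0.866300+0.822200+0.772600))/(1+90/2003) = 73/100 ≈ 0.730000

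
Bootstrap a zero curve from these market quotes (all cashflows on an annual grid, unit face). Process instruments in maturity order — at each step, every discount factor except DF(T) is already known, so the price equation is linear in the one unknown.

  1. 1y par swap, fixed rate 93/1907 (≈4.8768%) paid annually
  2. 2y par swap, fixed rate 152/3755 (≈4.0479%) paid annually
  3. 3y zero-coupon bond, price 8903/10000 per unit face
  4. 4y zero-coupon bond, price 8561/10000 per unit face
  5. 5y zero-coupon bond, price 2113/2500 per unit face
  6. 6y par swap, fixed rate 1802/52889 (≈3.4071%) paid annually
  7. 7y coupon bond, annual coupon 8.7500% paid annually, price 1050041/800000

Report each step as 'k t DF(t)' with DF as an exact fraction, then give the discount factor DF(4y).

step 1 [1y] swap r/1=93/1907: DF=(1 − 93/1907·(0))/(1+93/1907) = 1907/2000 ≈ 0.953500
step 2 [2y] swap r/1=152/3755: DF=(1 − 152/3755·(0.953500))/(1+152/3755) = 231/250 ≈ 0.924000
step 3 [3y] zero: DF = P = 8903/10000 ≈ 0.890300
step 4 [4y] zero: DF = P = 8561/10000 ≈ 0.856100
step 5 [5y] zero: DF = P = 2113/2500 ≈ 0.845200
step 6 [6y] swap r/1=1802/52889: DF=(1 − 1802/52889·(0.953500+0.924000+0.890300+0.856100+0.845200))/(1+1802/52889) = 4099/5000 ≈ 0.819800
step 7 [7y] bond c/1=7/80: DF=(1050041/800000 − 7/80·(0.953500+0.924000+0.890300+0.856100+0.845200+0.819800))/(1+7/80) = 3907/5000 ≈ 0.781400

1 1 1907/2000
2 2 231/250
3 3 8903/10000
4 4 8561/10000
5 5 2113/2500
6 6 4099/5000
7 7 3907/5000
DF(4y) = 8561/10000 ≈ 0.856100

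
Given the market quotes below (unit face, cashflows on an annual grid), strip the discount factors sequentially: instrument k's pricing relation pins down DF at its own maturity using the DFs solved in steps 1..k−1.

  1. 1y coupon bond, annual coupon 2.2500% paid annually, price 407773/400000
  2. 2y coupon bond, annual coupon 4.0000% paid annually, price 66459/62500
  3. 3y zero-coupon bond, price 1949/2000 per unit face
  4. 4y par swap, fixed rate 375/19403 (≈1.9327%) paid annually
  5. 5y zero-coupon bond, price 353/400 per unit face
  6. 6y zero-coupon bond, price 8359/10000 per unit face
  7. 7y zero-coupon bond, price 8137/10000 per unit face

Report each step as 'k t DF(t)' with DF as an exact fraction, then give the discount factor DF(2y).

step 1 [1y] bond c/1=9/400: DF=(407773/400000 − 9/400·(0))/(1+9/400) = 997/1000 ≈ 0.997000
step 2 [2y] bond c/1=1/25: DF=(66459/62500 − 1/25·(0.997000))/(1+1/25) = 9841/10000 ≈ 0.984100
step 3 [3y] zero: DF = P = 1949/2000 ≈ 0.974500
step 4 [4y] swap r/1=375/19403: DF=(1 − 375/19403·(0.997000+0.984100+0.974500))/(1+375/19403) = 37/40 ≈ 0.925000
step 5 [5y] zero: DF = P = 353/400 ≈ 0.882500
step 6 [6y] zero: DF = P = 8359/10000 ≈ 0.835900
step 7 [7y] zero: DF = P = 8137/10000 ≈ 0.813700

1 1 997/1000
2 2 9841/10000
3 3 1949/2000
4 4 37/40
5 5 353/400
6 6 8359/10000
7 7 8137/10000
DF(2y) = 9841/10000 ≈ 0.984100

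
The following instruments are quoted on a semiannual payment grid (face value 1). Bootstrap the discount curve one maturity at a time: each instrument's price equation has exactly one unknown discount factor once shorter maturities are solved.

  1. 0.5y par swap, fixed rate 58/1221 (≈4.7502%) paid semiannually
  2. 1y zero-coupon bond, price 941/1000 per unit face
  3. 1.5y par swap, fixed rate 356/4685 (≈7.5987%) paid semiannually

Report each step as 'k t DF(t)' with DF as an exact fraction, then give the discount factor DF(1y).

step 1 [0.5y] swap r/2=29/1221: DF=(1 − 29/1221·(0))/(1+29/1221) = 1221/1250 ≈ 0.976800
step 2 [1y] zero: DF = P = 941/1000 ≈ 0.941000
step 3 [1.5y] swap r/2=178/4685: DF=(1 − 178/4685·(0.976800+0.941000))/(1+178/4685) = 2233/2500 ≈ 0.893200

1 1/2 1221/1250
2 1 941/1000
3 3/2 2233/2500
DF(1y) = 941/1000 ≈ 0.941000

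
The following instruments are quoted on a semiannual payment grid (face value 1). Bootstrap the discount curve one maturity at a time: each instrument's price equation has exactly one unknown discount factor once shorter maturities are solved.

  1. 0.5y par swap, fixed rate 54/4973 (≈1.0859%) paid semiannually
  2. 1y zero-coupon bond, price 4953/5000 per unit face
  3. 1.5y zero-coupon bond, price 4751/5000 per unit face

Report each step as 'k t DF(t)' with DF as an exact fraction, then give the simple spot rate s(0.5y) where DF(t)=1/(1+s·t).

1 1/2 4973/5000
2 1 4953/5000
3 3/2 4751/5000
s(0.5y) = (1/(4973/5000) − 1)/(1/2) = 54/4973 ≈ 1.0859%

step 1 [0.5y] swap r/2=27/4973: DF=(1 − 27/4973·(0))/(1+27/4973) = 4973/5000 ≈ 0.994600
step 2 [1y] zero: DF = P = 4953/5000 ≈ 0.990600
step 3 [1.5y] zero: DF = P = 4751/5000 ≈ 0.950200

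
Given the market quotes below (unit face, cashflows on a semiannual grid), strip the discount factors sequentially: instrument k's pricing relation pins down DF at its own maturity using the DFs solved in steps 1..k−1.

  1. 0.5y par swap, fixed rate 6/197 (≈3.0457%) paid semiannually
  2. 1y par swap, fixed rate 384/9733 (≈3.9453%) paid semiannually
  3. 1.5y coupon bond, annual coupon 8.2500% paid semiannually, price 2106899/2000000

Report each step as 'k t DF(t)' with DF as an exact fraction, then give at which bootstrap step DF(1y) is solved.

1 1/2 197/200
2 1 601/625
3 3/2 4673/5000
DF(1y) is solved at step 2

step 1 [0.5y] swap r/2=3/197: DF=(1 − 3/197·(0))/(1+3/197) = 197/200 ≈ 0.985000
step 2 [1y] swap r/2=192/9733: DF=(1 − 192/9733·(0.985000))/(1+192/9733) = 601/625 ≈ 0.961600
step 3 [1.5y] bond c/2=33/800: DF=(2106899/2000000 − 33/800·(0.985000+0.961600))/(1+33/800) = 4673/5000 ≈ 0.934600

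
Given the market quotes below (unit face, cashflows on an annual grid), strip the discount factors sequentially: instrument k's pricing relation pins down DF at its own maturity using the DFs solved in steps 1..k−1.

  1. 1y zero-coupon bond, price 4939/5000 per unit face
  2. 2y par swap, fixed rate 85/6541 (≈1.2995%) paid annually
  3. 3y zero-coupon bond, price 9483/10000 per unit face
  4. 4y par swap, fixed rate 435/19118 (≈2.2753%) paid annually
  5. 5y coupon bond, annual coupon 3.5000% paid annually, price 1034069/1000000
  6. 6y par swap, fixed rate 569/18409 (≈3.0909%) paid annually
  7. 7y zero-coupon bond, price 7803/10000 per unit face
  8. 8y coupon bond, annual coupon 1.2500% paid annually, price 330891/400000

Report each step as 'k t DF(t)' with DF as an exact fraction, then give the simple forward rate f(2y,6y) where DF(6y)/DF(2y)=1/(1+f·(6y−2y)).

1 1 4939/5000
2 2 1949/2000
3 3 9483/10000
4 4 913/1000
5 5 4349/5000
6 6 8293/10000
7 7 7803/10000
8 8 462/625
f(2y,6y) = ((1949/2000)/(8293/10000) − 1)/(4) = 363/8293 ≈ 4.3772%

step 1 [1y] zero: DF = P = 4939/5000 ≈ 0.987800
step 2 [2y] swap r/1=85/6541: DF=(1 − 85/6541·(0.987800))/(1+85/6541) = 1949/2000 ≈ 0.974500
step 3 [3y] zero: DF = P = 9483/10000 ≈ 0.948300
step 4 [4y] swap r/1=435/19118: DF=(1 − 435/19118·(0.987800+0.974500+0.948300))/(1+435/19118) = 913/1000 ≈ 0.913000
step 5 [5y] bond c/1=7/200: DF=(1034069/1000000 − 7/200·(0.987800+0.974500+0.948300+0.913000))/(1+7/200) = 4349/5000 ≈ 0.869800
step 6 [6y] swap r/1=569/18409: DF=(1 − 569/18409·(0.987800+0.974500+0.948300+0.913000+0.869800))/(1+569/18409) = 8293/10000 ≈ 0.829300
step 7 [7y] zero: DF = P = 7803/10000 ≈ 0.780300
step 8 [8y] bond c/1=1/80: DF=(330891/400000 − 1/80·(0.987800+0.974500+0.948300+0.913000+0.869800+0.829300+0.780300))/(1+1/80) = 462/625 ≈ 0.739200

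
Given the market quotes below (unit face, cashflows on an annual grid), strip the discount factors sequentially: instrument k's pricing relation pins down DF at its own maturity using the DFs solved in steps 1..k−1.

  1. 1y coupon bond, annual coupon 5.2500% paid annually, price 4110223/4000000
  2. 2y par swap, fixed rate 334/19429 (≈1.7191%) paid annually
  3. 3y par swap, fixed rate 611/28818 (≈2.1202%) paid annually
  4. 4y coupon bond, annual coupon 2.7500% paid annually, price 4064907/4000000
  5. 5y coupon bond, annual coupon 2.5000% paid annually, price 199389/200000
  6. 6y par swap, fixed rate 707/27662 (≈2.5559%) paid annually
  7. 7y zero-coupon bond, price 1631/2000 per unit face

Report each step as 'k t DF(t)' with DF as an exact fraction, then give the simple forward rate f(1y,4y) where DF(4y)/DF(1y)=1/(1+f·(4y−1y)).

step 1 [1y] bond c/1=21/400: DF=(4110223/4000000 − 21/400·(0))/(1+21/400) = 9763/10000 ≈ 0.976300
step 2 [2y] swap r/1=334/19429: DF=(1 − 334/19429·(0.976300))/(1+334/19429) = 4833/5000 ≈ 0.966600
step 3 [3y] swap r/1=611/28818: DF=(1 − 611/28818·(0.976300+0.966600))/(1+611/28818) = 9389/10000 ≈ 0.938900
step 4 [4y] bond c/1=11/400: DF=(4064907/4000000 − 11/400·(0.976300+0.966600+0.938900))/(1+11/400) = 9119/10000 ≈ 0.911900
step 5 [5y] bond c/1=1/40: DF=(199389/200000 − 1/40·(0.976300+0.966600+0.938900+0.911900))/(1+1/40) = 8801/10000 ≈ 0.880100
step 6 [6y] swap r/1=707/27662: DF=(1 − 707/27662·(0.976300+0.966600+0.938900+0.911900+0.880100))/(1+707/27662) = 4293/5000 ≈ 0.858600
step 7 [7y] zero: DF = P = 1631/2000 ≈ 0.815500

1 1 9763/10000
2 2 4833/5000
3 3 9389/10000
4 4 9119/10000
5 5 8801/10000
6 6 4293/5000
7 7 1631/2000
f(1y,4y) = ((9763/10000)/(9119/10000) − 1)/(3) = 644/27357 ≈ 2.3541%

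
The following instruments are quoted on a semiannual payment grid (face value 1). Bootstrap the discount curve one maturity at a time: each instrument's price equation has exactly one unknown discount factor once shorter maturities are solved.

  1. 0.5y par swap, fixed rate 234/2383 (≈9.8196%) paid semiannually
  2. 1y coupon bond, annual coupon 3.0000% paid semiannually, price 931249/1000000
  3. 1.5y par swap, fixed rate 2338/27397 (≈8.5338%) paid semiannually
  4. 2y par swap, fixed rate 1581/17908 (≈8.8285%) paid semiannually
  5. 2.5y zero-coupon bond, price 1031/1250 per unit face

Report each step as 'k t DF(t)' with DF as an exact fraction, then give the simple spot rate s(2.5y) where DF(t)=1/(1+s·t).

1 1/2 2383/2500
2 1 4517/5000
3 3/2 8831/10000
4 2 8419/10000
5 5/2 1031/1250
s(2.5y) = (1/(1031/1250) − 1)/(5/2) = 438/5155 ≈ 8.4966%

step 1 [0.5y] swap r/2=117/2383: DF=(1 − 117/2383·(0))/(1+117/2383) = 2383/2500 ≈ 0.953200
step 2 [1y] bond c/2=3/200: DF=(931249/1000000 − 3/200·(0.953200))/(1+3/200) = 4517/5000 ≈ 0.903400
step 3 [1.5y] swap r/2=1169/27397: DF=(1 − 1169/27397·(0.953200+0.903400))/(1+1169/27397) = 8831/10000 ≈ 0.883100
step 4 [2y] swap r/2=1581/35816: DF=(1 − 1581/35816·(0.953200+0.903400+0.883100))/(1+1581/35816) = 8419/10000 ≈ 0.841900
step 5 [2.5y] zero: DF = P = 1031/1250 ≈ 0.824800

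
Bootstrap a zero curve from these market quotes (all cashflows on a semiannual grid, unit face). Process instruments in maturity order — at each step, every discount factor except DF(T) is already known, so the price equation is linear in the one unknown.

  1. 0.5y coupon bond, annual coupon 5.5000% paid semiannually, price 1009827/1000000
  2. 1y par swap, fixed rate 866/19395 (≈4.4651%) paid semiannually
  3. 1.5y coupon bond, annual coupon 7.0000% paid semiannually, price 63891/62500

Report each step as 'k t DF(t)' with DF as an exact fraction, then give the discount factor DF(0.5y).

1 1/2 2457/2500
2 1 9567/10000
3 3/2 9221/10000
DF(0.5y) = 2457/2500 ≈ 0.982800

step 1 [0.5y] bond c/2=11/400: DF=(1009827/1000000 − 11/400·(0))/(1+11/400) = 2457/2500 ≈ 0.982800
step 2 [1y] swap r/2=433/19395: DF=(1 − 433/19395·(0.982800))/(1+433/19395) = 9567/10000 ≈ 0.956700
step 3 [1.5y] bond c/2=7/200: DF=(63891/62500 − 7/200·(0.982800+0.956700))/(1+7/200) = 9221/10000 ≈ 0.922100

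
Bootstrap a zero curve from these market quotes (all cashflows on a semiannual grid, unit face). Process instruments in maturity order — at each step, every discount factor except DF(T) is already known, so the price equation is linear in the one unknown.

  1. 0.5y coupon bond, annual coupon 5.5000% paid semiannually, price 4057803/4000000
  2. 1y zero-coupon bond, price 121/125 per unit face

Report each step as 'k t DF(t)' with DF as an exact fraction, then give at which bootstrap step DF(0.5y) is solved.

1 1/2 9873/10000
2 1 121/125
DF(0.5y) is solved at step 1

step 1 [0.5y] bond c/2=11/400: DF=(4057803/4000000 − 11/400·(0))/(1+11/400) = 9873/10000 ≈ 0.987300
step 2 [1y] zero: DF = P = 121/125 ≈ 0.968000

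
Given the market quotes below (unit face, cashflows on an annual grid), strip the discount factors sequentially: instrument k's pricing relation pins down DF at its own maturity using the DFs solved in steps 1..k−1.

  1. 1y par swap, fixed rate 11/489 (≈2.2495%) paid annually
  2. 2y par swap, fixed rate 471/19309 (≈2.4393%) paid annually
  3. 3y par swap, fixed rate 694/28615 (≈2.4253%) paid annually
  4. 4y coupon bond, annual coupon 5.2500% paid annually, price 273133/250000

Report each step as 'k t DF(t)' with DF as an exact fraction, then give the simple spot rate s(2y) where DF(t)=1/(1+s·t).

1 1 489/500
2 2 9529/10000
3 3 4653/5000
4 4 8953/10000
s(2y) = (1/(9529/10000) − 1)/(2) = 471/19058 ≈ 2.4714%

step 1 [1y] swap r/1=11/489: DF=(1 − 11/489·(0))/(1+11/489) = 489/500 ≈ 0.978000
step 2 [2y] swap r/1=471/19309: DF=(1 − 471/19309·(0.978000))/(1+471/19309) = 9529/10000 ≈ 0.952900
step 3 [3y] swap r/1=694/28615: DF=(1 − 694/28615·(0.978000+0.952900))/(1+694/28615) = 4653/5000 ≈ 0.930600
step 4 [4y] bond c/1=21/400: DF=(273133/250000 − 21/400·(0.978000+0.952900+0.930600))/(1+21/400) = 8953/10000 ≈ 0.895300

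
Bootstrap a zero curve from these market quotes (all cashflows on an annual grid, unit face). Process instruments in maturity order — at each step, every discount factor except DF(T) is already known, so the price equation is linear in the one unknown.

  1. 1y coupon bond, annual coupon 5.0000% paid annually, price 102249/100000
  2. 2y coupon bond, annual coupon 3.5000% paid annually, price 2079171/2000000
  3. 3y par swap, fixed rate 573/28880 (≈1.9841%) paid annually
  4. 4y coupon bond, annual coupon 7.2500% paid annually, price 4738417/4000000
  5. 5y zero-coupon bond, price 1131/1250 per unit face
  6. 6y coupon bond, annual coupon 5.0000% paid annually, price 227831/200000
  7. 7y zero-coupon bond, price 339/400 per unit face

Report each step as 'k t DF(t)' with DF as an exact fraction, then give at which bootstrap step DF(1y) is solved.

step 1 [1y] bond c/1=1/20: DF=(102249/100000 − 1/20·(0))/(1+1/20) = 4869/5000 ≈ 0.973800
step 2 [2y] bond c/1=7/200: DF=(2079171/2000000 − 7/200·(0.973800))/(1+7/200) = 1943/2000 ≈ 0.971500
step 3 [3y] swap r/1=573/28880: DF=(1 − 573/28880·(0.973800+0.971500))/(1+573/28880) = 9427/10000 ≈ 0.942700
step 4 [4y] bond c/1=29/400: DF=(4738417/4000000 − 29/400·(0.973800+0.971500+0.942700))/(1+29/400) = 9093/10000 ≈ 0.909300
step 5 [5y] zero: DF = P = 1131/1250 ≈ 0.904800
step 6 [6y] bond c/1=1/20: DF=(227831/200000 − 1/20·(0.973800+0.971500+0.942700+0.909300+0.904800))/(1+1/20) = 861/1000 ≈ 0.861000
step 7 [7y] zero: DF = P = 339/400 ≈ 0.847500

1 1 4869/5000
2 2 1943/2000
3 3 9427/10000
4 4 9093/10000
5 5 1131/1250
6 6 861/1000
7 7 339/400
DF(1y) is solved at step 1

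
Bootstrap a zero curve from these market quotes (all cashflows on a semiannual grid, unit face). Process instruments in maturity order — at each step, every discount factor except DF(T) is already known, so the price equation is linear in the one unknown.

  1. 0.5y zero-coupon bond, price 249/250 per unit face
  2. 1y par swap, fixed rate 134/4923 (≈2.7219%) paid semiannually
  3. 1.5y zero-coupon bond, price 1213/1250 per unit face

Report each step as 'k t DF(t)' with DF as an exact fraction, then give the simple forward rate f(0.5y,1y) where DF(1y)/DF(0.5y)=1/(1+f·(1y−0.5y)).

step 1 [0.5y] zero: DF = P = 249/250 ≈ 0.996000
step 2 [1y] swap r/2=67/4923: DF=(1 − 67/4923·(0.996000))/(1+67/4923) = 2433/2500 ≈ 0.973200
step 3 [1.5y] zero: DF = P = 1213/1250 ≈ 0.970400

1 1/2 249/250
2 1 2433/2500
3 3/2 1213/1250
f(0.5y,1y) = ((249/250)/(2433/2500) − 1)/(1/2) = 38/811 ≈ 4.6856%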